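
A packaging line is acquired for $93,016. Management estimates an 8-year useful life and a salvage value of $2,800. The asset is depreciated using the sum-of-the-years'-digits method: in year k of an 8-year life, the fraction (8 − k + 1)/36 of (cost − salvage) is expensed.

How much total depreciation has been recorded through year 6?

Depreciable base = $93,016 − $2,800 = $90,216.
Sum of the years' digits = 8+7+6+5+4+3+2+1 = 36.
Year 1: $90,216 × 8/36 = $20,048. Book value $72,968.
Year 2: $90,216 × 7/36 = $17,542. Book value $55,426.
Year 3: $90,216 × 6/36 = $15,036. Book value $40,390.
Year 4: $90,216 × 5/36 = $12,530. Book value $27,860.
Year 5: $90,216 × 4/36 = $10,024. Book value $17,836.
Year 6: $90,216 × 3/36 = $7,518. Book value $10,318.
Accumulated through year 6 = $93,016 − $10,318 = $82,698.

$82,698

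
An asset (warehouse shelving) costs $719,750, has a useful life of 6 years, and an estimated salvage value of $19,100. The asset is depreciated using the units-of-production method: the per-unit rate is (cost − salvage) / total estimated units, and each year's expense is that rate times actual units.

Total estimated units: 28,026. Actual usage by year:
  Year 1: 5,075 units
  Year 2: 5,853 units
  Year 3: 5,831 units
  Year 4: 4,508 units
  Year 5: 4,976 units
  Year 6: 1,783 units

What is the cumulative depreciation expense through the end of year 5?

Depreciable base = $719,750 − $19,100 = $700,650.
Rate = $700,650 / 28,026 units = $25 per unit.
Year 1: 5,075 × $25 = $126,875. Book value $592,875.
Year 2: 5,853 × $25 = $146,325. Book value $446,550.
Year 3: 5,831 × $25 = $145,775. Book value $300,775.
Year 4: 4,508 × $25 = $112,700. Book value $188,075.
Year 5: 4,976 × $25 = $124,400. Book value $63,675.
Accumulated through year 5 = $719,750 − $63,675 = $656,075.

$656,075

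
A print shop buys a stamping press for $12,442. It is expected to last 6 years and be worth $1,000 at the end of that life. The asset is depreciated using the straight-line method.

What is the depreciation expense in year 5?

Depreciable base = $12,442 − $1,000 = $11,442.
Annual expense = $11,442 / 6 = $1,907.

$1,907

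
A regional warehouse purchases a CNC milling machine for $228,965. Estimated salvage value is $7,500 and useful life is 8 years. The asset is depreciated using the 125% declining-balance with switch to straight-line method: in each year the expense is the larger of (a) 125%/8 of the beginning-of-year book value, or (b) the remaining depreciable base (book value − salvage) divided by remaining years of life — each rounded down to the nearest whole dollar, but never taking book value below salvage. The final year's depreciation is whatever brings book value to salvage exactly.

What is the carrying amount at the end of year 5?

$85,254

Depreciable base = $228,965 − $7,500 = $221,465.
Year 1: DB = ⌊$228,965 × 125%/8⌋ = $35,775; SL = ⌊$221,465/8⌋ = $27,683 → take DB $35,775. Book value $193,190.
Year 2: DB = ⌊$193,190 × 125%/8⌋ = $30,185; SL = ⌊$185,690/7⌋ = $26,527 → take DB $30,185. Book value $163,005.
Year 3: DB = ⌊$163,005 × 125%/8⌋ = $25,469; SL = ⌊$155,505/6⌋ = $25,917 → take SL $25,917. Book value $137,088.
Year 4: DB = ⌊$137,088 × 125%/8⌋ = $21,420; SL = ⌊$129,588/5⌋ = $25,917 → take SL $25,917. Book value $111,171.
Year 5: DB = ⌊$111,171 × 125%/8⌋ = $17,370; SL = ⌊$103,671/4⌋ = $25,917 → take SL $25,917. Book value $85,254.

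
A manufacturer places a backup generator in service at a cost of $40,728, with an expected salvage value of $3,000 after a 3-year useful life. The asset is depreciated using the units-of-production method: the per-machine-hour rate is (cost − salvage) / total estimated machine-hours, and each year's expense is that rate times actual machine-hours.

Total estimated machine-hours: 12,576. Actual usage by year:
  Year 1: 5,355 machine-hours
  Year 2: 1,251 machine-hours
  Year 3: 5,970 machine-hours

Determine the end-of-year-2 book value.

$20,910

Depreciable base = $40,728 − $3,000 = $37,728.
Rate = $37,728 / 12,576 machine-hours = $3 per machine-hour.
Year 1: 5,355 × $3 = $16,065. Book value $24,663.
Year 2: 1,251 × $3 = $3,753. Book value $20,910.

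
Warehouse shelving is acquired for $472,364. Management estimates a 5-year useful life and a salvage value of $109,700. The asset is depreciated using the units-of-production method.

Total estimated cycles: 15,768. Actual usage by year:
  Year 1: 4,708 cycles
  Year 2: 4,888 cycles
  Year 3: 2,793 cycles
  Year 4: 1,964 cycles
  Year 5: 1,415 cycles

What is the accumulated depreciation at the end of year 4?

$330,119

Depreciable base = $472,364 − $109,700 = $362,664.
Rate = $362,664 / 15,768 cycles = $23 per cycle.
Year 1: 4,708 × $23 = $108,284. Book value $364,080.
Year 2: 4,888 × $23 = $112,424. Book value $251,656.
Year 3: 2,793 × $23 = $64,239. Book value $187,417.
Year 4: 1,964 × $23 = $45,172. Book value $142,245.
Accumulated through year 4 = $472,364 − $142,245 = $330,119.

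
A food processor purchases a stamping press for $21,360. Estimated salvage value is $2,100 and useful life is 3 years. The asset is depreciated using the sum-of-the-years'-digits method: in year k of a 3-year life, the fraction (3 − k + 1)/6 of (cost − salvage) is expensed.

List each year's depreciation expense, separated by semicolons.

$9,630; $6,420; $3,210

Depreciable base = $21,360 − $2,100 = $19,260.
Sum of the years' digits = 3+2+1 = 6.
Year 1: $19,260 × 3/6 = $9,630. Book value $11,730.
Year 2: $19,260 × 2/6 = $6,420. Book value $5,310.
Year 3: $19,260 × 1/6 = $3,210. Book value $2,100.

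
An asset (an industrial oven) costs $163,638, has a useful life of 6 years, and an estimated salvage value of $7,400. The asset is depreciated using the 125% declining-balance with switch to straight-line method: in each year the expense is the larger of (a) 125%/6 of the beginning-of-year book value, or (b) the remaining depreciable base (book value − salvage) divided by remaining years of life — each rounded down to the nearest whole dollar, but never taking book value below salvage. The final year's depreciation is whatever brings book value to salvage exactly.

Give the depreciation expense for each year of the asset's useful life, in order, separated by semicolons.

$34,091; $26,988; $23,789; $23,790; $23,790; $23,790

Depreciable base = $163,638 − $7,400 = $156,238.
Year 1: DB = ⌊$163,638 × 125%/6⌋ = $34,091; SL = ⌊$156,238/6⌋ = $26,039 → take DB $34,091. Book value $129,547.
Year 2: DB = ⌊$129,547 × 125%/6⌋ = $26,988; SL = ⌊$122,147/5⌋ = $24,429 → take DB $26,988. Book value $102,559.
Year 3: DB = ⌊$102,559 × 125%/6⌋ = $21,366; SL = ⌊$95,159/4⌋ = $23,789 → take SL $23,789. Book value $78,770.
Year 4: DB = ⌊$78,770 × 125%/6⌋ = $16,410; SL = ⌊$71,370/3⌋ = $23,790 → take SL $23,790. Book value $54,980.
Year 5: DB = ⌊$54,980 × 125%/6⌋ = $11,454; SL = ⌊$47,580/2⌋ = $23,790 → take SL $23,790. Book value $31,190.
Year 6 (final): $31,190 − $7,400 = $23,790. Book value $7,400.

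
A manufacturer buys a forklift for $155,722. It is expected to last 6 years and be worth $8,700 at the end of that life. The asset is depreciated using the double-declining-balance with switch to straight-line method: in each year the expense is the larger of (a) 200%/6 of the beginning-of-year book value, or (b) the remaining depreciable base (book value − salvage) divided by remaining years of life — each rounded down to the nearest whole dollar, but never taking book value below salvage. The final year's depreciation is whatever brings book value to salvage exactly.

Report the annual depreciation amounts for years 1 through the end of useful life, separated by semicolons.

Depreciable base = $155,722 − $8,700 = $147,022.
Year 1: DB = ⌊$155,722 × 200%/6⌋ = $51,907; SL = ⌊$147,022/6⌋ = $24,503 → take DB $51,907. Book value $103,815.
Year 2: DB = ⌊$103,815 × 200%/6⌋ = $34,605; SL = ⌊$95,115/5⌋ = $19,023 → take DB $34,605. Book value $69,210.
Year 3: DB = ⌊$69,210 × 200%/6⌋ = $23,070; SL = ⌊$60,510/4⌋ = $15,127 → take DB $23,070. Book value $46,140.
Year 4: DB = ⌊$46,140 × 200%/6⌋ = $15,380; SL = ⌊$37,440/3⌋ = $12,480 → take DB $15,380. Book value $30,760.
Year 5: DB = ⌊$30,760 × 200%/6⌋ = $10,253; SL = ⌊$22,060/2⌋ = $11,030 → take SL $11,030. Book value $19,730.
Year 6 (final): $19,730 − $8,700 = $11,030. Book value $8,700.

$51,907; $34,605; $23,070; $15,380; $11,030; $11,030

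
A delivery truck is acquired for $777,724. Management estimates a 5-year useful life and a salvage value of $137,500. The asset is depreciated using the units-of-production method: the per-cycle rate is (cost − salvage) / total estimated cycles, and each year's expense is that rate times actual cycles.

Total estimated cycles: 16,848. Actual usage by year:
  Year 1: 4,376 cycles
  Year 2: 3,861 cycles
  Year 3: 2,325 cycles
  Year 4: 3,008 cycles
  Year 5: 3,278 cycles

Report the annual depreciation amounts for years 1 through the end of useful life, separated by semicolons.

$166,288; $146,718; $88,350; $114,304; $124,564

Depreciable base = $777,724 − $137,500 = $640,224.
Rate = $640,224 / 16,848 cycles = $38 per cycle.
Year 1: 4,376 × $38 = $166,288. Book value $611,436.
Year 2: 3,861 × $38 = $146,718. Book value $464,718.
Year 3: 2,325 × $38 = $88,350. Book value $376,368.
Year 4: 3,008 × $38 = $114,304. Book value $262,064.
Year 5: 3,278 × $38 = $124,564. Book value $137,500.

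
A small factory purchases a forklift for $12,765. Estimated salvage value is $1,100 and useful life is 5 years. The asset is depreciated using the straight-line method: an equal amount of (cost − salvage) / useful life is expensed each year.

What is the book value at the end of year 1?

$10,432

Depreciable base = $12,765 − $1,100 = $11,665.
Annual expense = $11,665 / 5 = $2,333.
End of year 1: book value $10,432.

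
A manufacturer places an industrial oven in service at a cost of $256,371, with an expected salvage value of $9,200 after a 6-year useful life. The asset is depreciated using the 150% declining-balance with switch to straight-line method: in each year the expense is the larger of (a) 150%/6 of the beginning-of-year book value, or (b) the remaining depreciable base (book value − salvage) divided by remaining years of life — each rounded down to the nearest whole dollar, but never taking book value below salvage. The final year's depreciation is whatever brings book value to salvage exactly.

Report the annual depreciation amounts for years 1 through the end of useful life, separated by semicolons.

Depreciable base = $256,371 − $9,200 = $247,171.
Year 1: DB = ⌊$256,371 × 150%/6⌋ = $64,092; SL = ⌊$247,171/6⌋ = $41,195 → take DB $64,092. Book value $192,279.
Year 2: DB = ⌊$192,279 × 150%/6⌋ = $48,069; SL = ⌊$183,079/5⌋ = $36,615 → take DB $48,069. Book value $144,210.
Year 3: DB = ⌊$144,210 × 150%/6⌋ = $36,052; SL = ⌊$135,010/4⌋ = $33,752 → take DB $36,052. Book value $108,158.
Year 4: DB = ⌊$108,158 × 150%/6⌋ = $27,039; SL = ⌊$98,958/3⌋ = $32,986 → take SL $32,986. Book value $75,172.
Year 5: DB = ⌊$75,172 × 150%/6⌋ = $18,793; SL = ⌊$65,972/2⌋ = $32,986 → take SL $32,986. Book value $42,186.
Year 6 (final): $42,186 − $9,200 = $32,986. Book value $9,200.

$64,092; $48,069; $36,052; $32,986; $32,986; $32,986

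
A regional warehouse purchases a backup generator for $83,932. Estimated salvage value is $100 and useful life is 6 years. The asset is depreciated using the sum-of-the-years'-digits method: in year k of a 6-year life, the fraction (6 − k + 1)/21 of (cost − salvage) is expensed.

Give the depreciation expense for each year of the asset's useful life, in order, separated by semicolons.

Depreciable base = $83,932 − $100 = $83,832.
Sum of the years' digits = 6+5+4+3+2+1 = 21.
Year 1: $83,832 × 6/21 = $23,952. Book value $59,980.
Year 2: $83,832 × 5/21 = $19,960. Book value $40,020.
Year 3: $83,832 × 4/21 = $15,968. Book value $24,052.
Year 4: $83,832 × 3/21 = $11,976. Book value $12,076.
Year 5: $83,832 × 2/21 = $7,984. Book value $4,092.
Year 6: $83,832 × 1/21 = $3,992. Book value $100.

$23,952; $19,960; $15,968; $11,976; $7,984; $3,992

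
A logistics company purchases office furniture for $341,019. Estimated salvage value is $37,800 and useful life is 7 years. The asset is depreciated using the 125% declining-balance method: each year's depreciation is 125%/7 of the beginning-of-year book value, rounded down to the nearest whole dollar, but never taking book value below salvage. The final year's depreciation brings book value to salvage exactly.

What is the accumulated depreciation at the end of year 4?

$185,758

Depreciable base = $341,019 − $37,800 = $303,219.
Year 1: ⌊$341,019 × 125%/7⌋ = $60,896. Book value $280,123.
Year 2: ⌊$280,123 × 125%/7⌋ = $50,021. Book value $230,102.
Year 3: ⌊$230,102 × 125%/7⌋ = $41,089. Book value $189,013.
Year 4: ⌊$189,013 × 125%/7⌋ = $33,752. Book value $155,261.
Accumulated through year 4 = $341,019 − $155,261 = $185,758.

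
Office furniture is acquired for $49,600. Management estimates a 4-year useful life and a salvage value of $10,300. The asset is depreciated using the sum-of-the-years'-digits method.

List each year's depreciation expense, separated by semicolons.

$15,720; $11,790; $7,860; $3,930

Depreciable base = $49,600 − $10,300 = $39,300.
Sum of the years' digits = 4+3+2+1 = 10.
Year 1: $39,300 × 4/10 = $15,720. Book value $33,880.
Year 2: $39,300 × 3/10 = $11,790. Book value $22,090.
Year 3: $39,300 × 2/10 = $7,860. Book value $14,230.
Year 4: $39,300 × 1/10 = $3,930. Book value $10,300.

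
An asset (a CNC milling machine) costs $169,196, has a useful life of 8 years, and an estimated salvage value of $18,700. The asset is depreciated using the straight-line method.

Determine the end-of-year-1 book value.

Depreciable base = $169,196 − $18,700 = $150,496.
Annual expense = $150,496 / 8 = $18,812.
End of year 1: book value $150,384.

$150,384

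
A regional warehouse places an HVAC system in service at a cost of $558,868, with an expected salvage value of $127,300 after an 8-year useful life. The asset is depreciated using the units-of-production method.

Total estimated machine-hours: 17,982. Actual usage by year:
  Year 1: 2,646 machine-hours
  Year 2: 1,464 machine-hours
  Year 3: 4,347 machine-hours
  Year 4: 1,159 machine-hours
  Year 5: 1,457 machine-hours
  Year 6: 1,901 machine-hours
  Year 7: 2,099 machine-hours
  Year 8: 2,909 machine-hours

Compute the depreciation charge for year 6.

$45,624

Depreciable base = $558,868 − $127,300 = $431,568.
Rate = $431,568 / 17,982 machine-hours = $24 per machine-hour.
Year 1: 2,646 × $24 = $63,504. Book value $495,364.
Year 2: 1,464 × $24 = $35,136. Book value $460,228.
Year 3: 4,347 × $24 = $104,328. Book value $355,900.
Year 4: 1,159 × $24 = $27,816. Book value $328,084.
Year 5: 1,457 × $24 = $34,968. Book value $293,116.
Year 6: 1,901 × $24 = $45,624. Book value $247,492.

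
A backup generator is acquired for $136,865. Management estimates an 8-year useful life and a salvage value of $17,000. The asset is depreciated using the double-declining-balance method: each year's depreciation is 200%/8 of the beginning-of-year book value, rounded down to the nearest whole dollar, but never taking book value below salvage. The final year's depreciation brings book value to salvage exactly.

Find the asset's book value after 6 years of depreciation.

$24,360

Depreciable base = $136,865 − $17,000 = $119,865.
Year 1: ⌊$136,865 × 200%/8⌋ = $34,216. Book value $102,649.
Year 2: ⌊$102,649 × 200%/8⌋ = $25,662. Book value $76,987.
Year 3: ⌊$76,987 × 200%/8⌋ = $19,246. Book value $57,741.
Year 4: ⌊$57,741 × 200%/8⌋ = $14,435. Book value $43,306.
Year 5: ⌊$43,306 × 200%/8⌋ = $10,826. Book value $32,480.
Year 6: ⌊$32,480 × 200%/8⌋ = $8,120. Book value $24,360.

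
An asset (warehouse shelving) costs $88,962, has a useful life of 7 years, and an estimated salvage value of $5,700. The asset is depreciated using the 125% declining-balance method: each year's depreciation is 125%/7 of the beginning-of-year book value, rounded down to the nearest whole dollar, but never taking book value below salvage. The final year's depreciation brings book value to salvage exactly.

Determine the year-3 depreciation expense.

Depreciable base = $88,962 − $5,700 = $83,262.
Year 1: ⌊$88,962 × 125%/7⌋ = $15,886. Book value $73,076.
Year 2: ⌊$73,076 × 125%/7⌋ = $13,049. Book value $60,027.
Year 3: ⌊$60,027 × 125%/7⌋ = $10,719. Book value $49,308.

$10,719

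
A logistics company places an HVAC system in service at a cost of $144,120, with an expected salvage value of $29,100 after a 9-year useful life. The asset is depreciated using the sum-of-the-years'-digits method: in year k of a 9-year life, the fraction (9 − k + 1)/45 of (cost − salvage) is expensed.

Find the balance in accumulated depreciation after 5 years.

Depreciable base = $144,120 − $29,100 = $115,020.
Sum of the years' digits = 9+8+7+6+5+4+3+2+1 = 45.
Year 1: $115,020 × 9/45 = $23,004. Book value $121,116.
Year 2: $115,020 × 8/45 = $20,448. Book value $100,668.
Year 3: $115,020 × 7/45 = $17,892. Book value $82,776.
Year 4: $115,020 × 6/45 = $15,336. Book value $67,440.
Year 5: $115,020 × 5/45 = $12,780. Book value $54,660.
Accumulated through year 5 = $144,120 − $54,660 = $89,460.

$89,460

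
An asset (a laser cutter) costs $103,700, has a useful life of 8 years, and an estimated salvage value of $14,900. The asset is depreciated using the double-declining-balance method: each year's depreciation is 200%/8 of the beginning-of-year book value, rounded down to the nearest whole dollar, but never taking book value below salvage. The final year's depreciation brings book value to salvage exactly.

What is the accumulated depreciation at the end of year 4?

$70,888

Depreciable base = $103,700 − $14,900 = $88,800.
Year 1: ⌊$103,700 × 200%/8⌋ = $25,925. Book value $77,775.
Year 2: ⌊$77,775 × 200%/8⌋ = $19,443. Book value $58,332.
Year 3: ⌊$58,332 × 200%/8⌋ = $14,583. Book value $43,749.
Year 4: ⌊$43,749 × 200%/8⌋ = $10,937. Book value $32,812.
Accumulated through year 4 = $103,700 − $32,812 = $70,888.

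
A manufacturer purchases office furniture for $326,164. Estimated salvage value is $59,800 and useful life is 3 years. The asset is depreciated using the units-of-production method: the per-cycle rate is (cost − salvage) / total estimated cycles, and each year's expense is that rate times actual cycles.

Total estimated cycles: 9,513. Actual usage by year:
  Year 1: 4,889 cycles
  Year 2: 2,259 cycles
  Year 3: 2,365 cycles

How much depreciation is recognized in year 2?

$63,252

Depreciable base = $326,164 − $59,800 = $266,364.
Rate = $266,364 / 9,513 cycles = $28 per cycle.
Year 1: 4,889 × $28 = $136,892. Book value $189,272.
Year 2: 2,259 × $28 = $63,252. Book value $126,020.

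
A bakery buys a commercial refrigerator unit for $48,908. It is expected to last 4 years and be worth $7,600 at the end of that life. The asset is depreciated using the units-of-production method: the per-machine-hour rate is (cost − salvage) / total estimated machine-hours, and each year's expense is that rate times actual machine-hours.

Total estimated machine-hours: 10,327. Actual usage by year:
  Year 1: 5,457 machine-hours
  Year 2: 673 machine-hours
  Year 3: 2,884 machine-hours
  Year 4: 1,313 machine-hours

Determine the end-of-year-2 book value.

Depreciable base = $48,908 − $7,600 = $41,308.
Rate = $41,308 / 10,327 machine-hours = $4 per machine-hour.
Year 1: 5,457 × $4 = $21,828. Book value $27,080.
Year 2: 673 × $4 = $2,692. Book value $24,388.

$24,388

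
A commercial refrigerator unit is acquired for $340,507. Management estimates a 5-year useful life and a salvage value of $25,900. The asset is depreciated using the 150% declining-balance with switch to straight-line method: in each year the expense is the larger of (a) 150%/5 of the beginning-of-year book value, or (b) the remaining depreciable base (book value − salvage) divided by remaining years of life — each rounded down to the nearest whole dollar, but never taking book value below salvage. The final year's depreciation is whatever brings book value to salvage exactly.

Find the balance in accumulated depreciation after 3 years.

Depreciable base = $340,507 − $25,900 = $314,607.
Year 1: DB = ⌊$340,507 × 150%/5⌋ = $102,152; SL = ⌊$314,607/5⌋ = $62,921 → take DB $102,152. Book value $238,355.
Year 2: DB = ⌊$238,355 × 150%/5⌋ = $71,506; SL = ⌊$212,455/4⌋ = $53,113 → take DB $71,506. Book value $166,849.
Year 3: DB = ⌊$166,849 × 150%/5⌋ = $50,054; SL = ⌊$140,949/3⌋ = $46,983 → take DB $50,054. Book value $116,795.
Accumulated through year 3 = $340,507 − $116,795 = $223,712.

$223,712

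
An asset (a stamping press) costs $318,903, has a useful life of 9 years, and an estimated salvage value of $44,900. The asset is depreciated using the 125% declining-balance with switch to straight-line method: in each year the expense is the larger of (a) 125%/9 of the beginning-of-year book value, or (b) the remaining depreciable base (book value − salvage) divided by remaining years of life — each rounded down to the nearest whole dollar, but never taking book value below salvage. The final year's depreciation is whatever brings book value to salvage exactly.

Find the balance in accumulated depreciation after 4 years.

$143,556

Depreciable base = $318,903 − $44,900 = $274,003.
Year 1: DB = ⌊$318,903 × 125%/9⌋ = $44,292; SL = ⌊$274,003/9⌋ = $30,444 → take DB $44,292. Book value $274,611.
Year 2: DB = ⌊$274,611 × 125%/9⌋ = $38,140; SL = ⌊$229,711/8⌋ = $28,713 → take DB $38,140. Book value $236,471.
Year 3: DB = ⌊$236,471 × 125%/9⌋ = $32,843; SL = ⌊$191,571/7⌋ = $27,367 → take DB $32,843. Book value $203,628.
Year 4: DB = ⌊$203,628 × 125%/9⌋ = $28,281; SL = ⌊$158,728/6⌋ = $26,454 → take DB $28,281. Book value $175,347.
Accumulated through year 4 = $318,903 − $175,347 = $143,556.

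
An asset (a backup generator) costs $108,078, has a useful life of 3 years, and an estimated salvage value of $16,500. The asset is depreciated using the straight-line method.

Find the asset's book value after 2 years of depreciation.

$47,026

Depreciable base = $108,078 − $16,500 = $91,578.
Annual expense = $91,578 / 3 = $30,526.
End of year 1: book value $77,552.
End of year 2: book value $47,026.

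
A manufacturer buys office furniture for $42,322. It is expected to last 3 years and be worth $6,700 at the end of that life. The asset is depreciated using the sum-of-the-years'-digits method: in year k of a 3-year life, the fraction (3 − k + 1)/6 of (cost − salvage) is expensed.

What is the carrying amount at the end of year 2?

Depreciable base = $42,322 − $6,700 = $35,622.
Sum of the years' digits = 3+2+1 = 6.
Year 1: $35,622 × 3/6 = $17,811. Book value $24,511.
Year 2: $35,622 × 2/6 = $11,874. Book value $12,637.

$12,637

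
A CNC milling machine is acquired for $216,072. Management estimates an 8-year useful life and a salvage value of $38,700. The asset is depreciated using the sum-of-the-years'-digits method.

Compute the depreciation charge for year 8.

Depreciable base = $216,072 − $38,700 = $177,372.
Sum of the years' digits = 8+7+6+5+4+3+2+1 = 36.
Year 1: $177,372 × 8/36 = $39,416. Book value $176,656.
Year 2: $177,372 × 7/36 = $34,489. Book value $142,167.
Year 3: $177,372 × 6/36 = $29,562. Book value $112,605.
Year 4: $177,372 × 5/36 = $24,635. Book value $87,970.
Year 5: $177,372 × 4/36 = $19,708. Book value $68,262.
Year 6: $177,372 × 3/36 = $14,781. Book value $53,481.
Year 7: $177,372 × 2/36 = $9,854. Book value $43,627.
Year 8: $177,372 × 1/36 = $4,927. Book value $38,700.

$4,927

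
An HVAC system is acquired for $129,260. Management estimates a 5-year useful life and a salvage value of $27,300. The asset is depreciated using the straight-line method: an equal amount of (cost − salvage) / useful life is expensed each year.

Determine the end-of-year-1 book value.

$108,868

Depreciable base = $129,260 − $27,300 = $101,960.
Annual expense = $101,960 / 5 = $20,392.
End of year 1: book value $108,868.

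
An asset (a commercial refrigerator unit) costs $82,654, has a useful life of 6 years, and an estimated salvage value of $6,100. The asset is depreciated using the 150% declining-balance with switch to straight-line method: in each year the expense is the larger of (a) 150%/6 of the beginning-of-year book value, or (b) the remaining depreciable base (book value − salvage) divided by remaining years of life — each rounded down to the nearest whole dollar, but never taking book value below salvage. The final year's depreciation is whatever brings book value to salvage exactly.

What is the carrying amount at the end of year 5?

$15,691

Depreciable base = $82,654 − $6,100 = $76,554.
Year 1: DB = ⌊$82,654 × 150%/6⌋ = $20,663; SL = ⌊$76,554/6⌋ = $12,759 → take DB $20,663. Book value $61,991.
Year 2: DB = ⌊$61,991 × 150%/6⌋ = $15,497; SL = ⌊$55,891/5⌋ = $11,178 → take DB $15,497. Book value $46,494.
Year 3: DB = ⌊$46,494 × 150%/6⌋ = $11,623; SL = ⌊$40,394/4⌋ = $10,098 → take DB $11,623. Book value $34,871.
Year 4: DB = ⌊$34,871 × 150%/6⌋ = $8,717; SL = ⌊$28,771/3⌋ = $9,590 → take SL $9,590. Book value $25,281.
Year 5: DB = ⌊$25,281 × 150%/6⌋ = $6,320; SL = ⌊$19,181/2⌋ = $9,590 → take SL $9,590. Book value $15,691.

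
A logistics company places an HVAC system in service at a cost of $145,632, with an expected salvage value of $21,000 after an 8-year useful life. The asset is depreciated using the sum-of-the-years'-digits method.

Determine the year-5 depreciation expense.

$13,848

Depreciable base = $145,632 − $21,000 = $124,632.
Sum of the years' digits = 8+7+6+5+4+3+2+1 = 36.
Year 1: $124,632 × 8/36 = $27,696. Book value $117,936.
Year 2: $124,632 × 7/36 = $24,234. Book value $93,702.
Year 3: $124,632 × 6/36 = $20,772. Book value $72,930.
Year 4: $124,632 × 5/36 = $17,310. Book value $55,620.
Year 5: $124,632 × 4/36 = $13,848. Book value $41,772.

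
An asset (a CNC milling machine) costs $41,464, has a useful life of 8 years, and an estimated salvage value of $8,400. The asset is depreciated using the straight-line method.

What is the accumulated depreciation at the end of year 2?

$8,266

Depreciable base = $41,464 − $8,400 = $33,064.
Annual expense = $33,064 / 8 = $4,133.
End of year 1: book value $37,331.
End of year 2: book value $33,198.
Accumulated through year 2 = $41,464 − $33,198 = $8,266.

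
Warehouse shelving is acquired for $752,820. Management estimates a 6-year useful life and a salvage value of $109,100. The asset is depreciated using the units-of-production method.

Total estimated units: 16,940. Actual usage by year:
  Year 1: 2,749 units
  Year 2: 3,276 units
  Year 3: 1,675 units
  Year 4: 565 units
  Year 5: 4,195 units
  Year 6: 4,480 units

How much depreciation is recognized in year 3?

$63,650

Depreciable base = $752,820 − $109,100 = $643,720.
Rate = $643,720 / 16,940 units = $38 per unit.
Year 1: 2,749 × $38 = $104,462. Book value $648,358.
Year 2: 3,276 × $38 = $124,488. Book value $523,870.
Year 3: 1,675 × $38 = $63,650. Book value $460,220.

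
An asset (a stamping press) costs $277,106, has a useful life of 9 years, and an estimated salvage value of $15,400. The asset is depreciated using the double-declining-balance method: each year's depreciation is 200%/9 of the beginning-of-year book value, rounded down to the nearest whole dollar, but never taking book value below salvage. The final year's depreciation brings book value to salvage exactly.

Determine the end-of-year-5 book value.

Depreciable base = $277,106 − $15,400 = $261,706.
Year 1: ⌊$277,106 × 200%/9⌋ = $61,579. Book value $215,527.
Year 2: ⌊$215,527 × 200%/9⌋ = $47,894. Book value $167,633.
Year 3: ⌊$167,633 × 200%/9⌋ = $37,251. Book value $130,382.
Year 4: ⌊$130,382 × 200%/9⌋ = $28,973. Book value $101,409.
Year 5: ⌊$101,409 × 200%/9⌋ = $22,535. Book value $78,874.

$78,874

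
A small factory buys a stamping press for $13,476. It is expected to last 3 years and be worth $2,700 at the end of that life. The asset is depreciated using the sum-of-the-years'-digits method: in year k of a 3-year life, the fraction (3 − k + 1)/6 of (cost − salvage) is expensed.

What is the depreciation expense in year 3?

$1,796

Depreciable base = $13,476 − $2,700 = $10,776.
Sum of the years' digits = 3+2+1 = 6.
Year 1: $10,776 × 3/6 = $5,388. Book value $8,088.
Year 2: $10,776 × 2/6 = $3,592. Book value $4,496.
Year 3: $10,776 × 1/6 = $1,796. Book value $2,700.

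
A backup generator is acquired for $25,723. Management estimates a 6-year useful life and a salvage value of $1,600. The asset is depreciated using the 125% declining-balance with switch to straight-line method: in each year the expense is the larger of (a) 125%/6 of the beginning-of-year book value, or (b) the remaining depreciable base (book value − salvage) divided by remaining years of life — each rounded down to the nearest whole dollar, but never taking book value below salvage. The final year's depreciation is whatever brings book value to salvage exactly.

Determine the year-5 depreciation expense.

Depreciable base = $25,723 − $1,600 = $24,123.
Year 1: DB = ⌊$25,723 × 125%/6⌋ = $5,358; SL = ⌊$24,123/6⌋ = $4,020 → take DB $5,358. Book value $20,365.
Year 2: DB = ⌊$20,365 × 125%/6⌋ = $4,242; SL = ⌊$18,765/5⌋ = $3,753 → take DB $4,242. Book value $16,123.
Year 3: DB = ⌊$16,123 × 125%/6⌋ = $3,358; SL = ⌊$14,523/4⌋ = $3,630 → take SL $3,630. Book value $12,493.
Year 4: DB = ⌊$12,493 × 125%/6⌋ = $2,602; SL = ⌊$10,893/3⌋ = $3,631 → take SL $3,631. Book value $8,862.
Year 5: DB = ⌊$8,862 × 125%/6⌋ = $1,846; SL = ⌊$7,262/2⌋ = $3,631 → take SL $3,631. Book value $5,231.

$3,631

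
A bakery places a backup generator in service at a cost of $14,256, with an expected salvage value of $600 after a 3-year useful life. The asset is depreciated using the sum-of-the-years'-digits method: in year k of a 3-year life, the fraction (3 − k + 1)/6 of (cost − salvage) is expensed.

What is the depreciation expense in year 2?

$4,552

Depreciable base = $14,256 − $600 = $13,656.
Sum of the years' digits = 3+2+1 = 6.
Year 1: $13,656 × 3/6 = $6,828. Book value $7,428.
Year 2: $13,656 × 2/6 = $4,552. Book value $2,876.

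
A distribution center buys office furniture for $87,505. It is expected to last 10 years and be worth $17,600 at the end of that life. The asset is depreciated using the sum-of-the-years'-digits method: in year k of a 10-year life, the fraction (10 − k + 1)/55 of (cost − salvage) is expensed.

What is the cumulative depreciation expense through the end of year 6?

$57,195

Depreciable base = $87,505 − $17,600 = $69,905.
Sum of the years' digits = 10+9+8+7+6+5+4+3+2+1 = 55.
Year 1: $69,905 × 10/55 = $12,710. Book value $74,795.
Year 2: $69,905 × 9/55 = $11,439. Book value $63,356.
Year 3: $69,905 × 8/55 = $10,168. Book value $53,188.
Year 4: $69,905 × 7/55 = $8,897. Book value $44,291.
Year 5: $69,905 × 6/55 = $7,626. Book value $36,665.
Year 6: $69,905 × 5/55 = $6,355. Book value $30,310.
Accumulated through year 6 = $87,505 − $30,310 = $57,195.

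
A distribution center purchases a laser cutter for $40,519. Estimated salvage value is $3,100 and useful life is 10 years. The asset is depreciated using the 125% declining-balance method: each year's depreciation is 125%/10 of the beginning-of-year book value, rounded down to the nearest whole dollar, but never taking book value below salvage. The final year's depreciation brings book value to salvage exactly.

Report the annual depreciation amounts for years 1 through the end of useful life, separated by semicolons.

$5,064; $4,431; $3,878; $3,393; $2,969; $2,598; $2,273; $1,989; $1,740; $9,084

Depreciable base = $40,519 − $3,100 = $37,419.
Year 1: ⌊$40,519 × 125%/10⌋ = $5,064. Book value $35,455.
Year 2: ⌊$35,455 × 125%/10⌋ = $4,431. Book value $31,024.
Year 3: ⌊$31,024 × 125%/10⌋ = $3,878. Book value $27,146.
Year 4: ⌊$27,146 × 125%/10⌋ = $3,393. Book value $23,753.
Year 5: ⌊$23,753 × 125%/10⌋ = $2,969. Book value $20,784.
Year 6: ⌊$20,784 × 125%/10⌋ = $2,598. Book value $18,186.
Year 7: ⌊$18,186 × 125%/10⌋ = $2,273. Book value $15,913.
Year 8: ⌊$15,913 × 125%/10⌋ = $1,989. Book value $13,924.
Year 9: ⌊$13,924 × 125%/10⌋ = $1,740. Book value $12,184.
Year 10 (final): $12,184 − $3,100 = $9,084. Book value $3,100.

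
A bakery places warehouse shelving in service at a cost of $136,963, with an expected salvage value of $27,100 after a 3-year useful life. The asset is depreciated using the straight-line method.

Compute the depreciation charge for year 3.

$36,621

Depreciable base = $136,963 − $27,100 = $109,863.
Annual expense = $109,863 / 3 = $36,621.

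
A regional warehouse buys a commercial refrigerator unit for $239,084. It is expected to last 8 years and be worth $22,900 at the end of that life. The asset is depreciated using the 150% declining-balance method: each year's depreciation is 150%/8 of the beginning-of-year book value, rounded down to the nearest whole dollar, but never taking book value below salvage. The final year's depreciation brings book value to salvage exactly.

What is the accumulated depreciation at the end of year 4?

$134,889

Depreciable base = $239,084 − $22,900 = $216,184.
Year 1: ⌊$239,084 × 150%/8⌋ = $44,828. Book value $194,256.
Year 2: ⌊$194,256 × 150%/8⌋ = $36,423. Book value $157,833.
Year 3: ⌊$157,833 × 150%/8⌋ = $29,593. Book value $128,240.
Year 4: ⌊$128,240 × 150%/8⌋ = $24,045. Book value $104,195.
Accumulated through year 4 = $239,084 − $104,195 = $134,889.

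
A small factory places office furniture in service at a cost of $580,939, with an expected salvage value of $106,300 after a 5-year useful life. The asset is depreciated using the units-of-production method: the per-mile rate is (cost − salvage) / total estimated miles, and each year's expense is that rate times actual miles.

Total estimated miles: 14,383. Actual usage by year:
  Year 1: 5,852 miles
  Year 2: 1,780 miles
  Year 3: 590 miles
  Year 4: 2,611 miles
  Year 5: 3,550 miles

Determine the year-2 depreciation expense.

$58,740

Depreciable base = $580,939 − $106,300 = $474,639.
Rate = $474,639 / 14,383 miles = $33 per mile.
Year 1: 5,852 × $33 = $193,116. Book value $387,823.
Year 2: 1,780 × $33 = $58,740. Book value $329,083.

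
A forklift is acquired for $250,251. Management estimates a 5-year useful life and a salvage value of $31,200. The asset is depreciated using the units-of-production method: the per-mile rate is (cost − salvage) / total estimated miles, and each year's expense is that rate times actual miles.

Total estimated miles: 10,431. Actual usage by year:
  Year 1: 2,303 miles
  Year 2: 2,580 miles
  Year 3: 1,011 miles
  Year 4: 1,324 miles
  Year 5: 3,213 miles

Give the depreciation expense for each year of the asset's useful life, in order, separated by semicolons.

Depreciable base = $250,251 − $31,200 = $219,051.
Rate = $219,051 / 10,431 miles = $21 per mile.
Year 1: 2,303 × $21 = $48,363. Book value $201,888.
Year 2: 2,580 × $21 = $54,180. Book value $147,708.
Year 3: 1,011 × $21 = $21,231. Book value $126,477.
Year 4: 1,324 × $21 = $27,804. Book value $98,673.
Year 5: 3,213 × $21 = $67,473. Book value $31,200.

$48,363; $54,180; $21,231; $27,804; $67,473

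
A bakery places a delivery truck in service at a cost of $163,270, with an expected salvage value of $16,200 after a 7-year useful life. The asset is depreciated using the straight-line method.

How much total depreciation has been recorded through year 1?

$21,010

Depreciable base = $163,270 − $16,200 = $147,070.
Annual expense = $147,070 / 7 = $21,010.
End of year 1: book value $142,260.
Accumulated through year 1 = $163,270 − $142,260 = $21,010.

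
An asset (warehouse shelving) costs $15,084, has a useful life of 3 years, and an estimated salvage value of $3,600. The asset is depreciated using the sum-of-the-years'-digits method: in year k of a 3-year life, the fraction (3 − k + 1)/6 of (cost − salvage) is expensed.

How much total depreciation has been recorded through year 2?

$9,570

Depreciable base = $15,084 − $3,600 = $11,484.
Sum of the years' digits = 3+2+1 = 6.
Year 1: $11,484 × 3/6 = $5,742. Book value $9,342.
Year 2: $11,484 × 2/6 = $3,828. Book value $5,514.
Accumulated through year 2 = $15,084 − $5,514 = $9,570.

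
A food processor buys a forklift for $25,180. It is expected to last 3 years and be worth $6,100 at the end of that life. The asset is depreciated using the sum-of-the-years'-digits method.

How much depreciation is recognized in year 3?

Depreciable base = $25,180 − $6,100 = $19,080.
Sum of the years' digits = 3+2+1 = 6.
Year 1: $19,080 × 3/6 = $9,540. Book value $15,640.
Year 2: $19,080 × 2/6 = $6,360. Book value $9,280.
Year 3: $19,080 × 1/6 = $3,180. Book value $6,100.

$3,180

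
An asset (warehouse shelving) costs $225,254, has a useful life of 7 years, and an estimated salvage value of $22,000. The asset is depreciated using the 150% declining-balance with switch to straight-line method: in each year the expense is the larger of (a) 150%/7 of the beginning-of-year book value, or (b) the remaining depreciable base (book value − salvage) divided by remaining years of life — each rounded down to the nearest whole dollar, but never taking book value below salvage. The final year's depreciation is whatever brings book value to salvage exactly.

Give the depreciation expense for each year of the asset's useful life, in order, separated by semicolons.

Depreciable base = $225,254 − $22,000 = $203,254.
Year 1: DB = ⌊$225,254 × 150%/7⌋ = $48,268; SL = ⌊$203,254/7⌋ = $29,036 → take DB $48,268. Book value $176,986.
Year 2: DB = ⌊$176,986 × 150%/7⌋ = $37,925; SL = ⌊$154,986/6⌋ = $25,831 → take DB $37,925. Book value $139,061.
Year 3: DB = ⌊$139,061 × 150%/7⌋ = $29,798; SL = ⌊$117,061/5⌋ = $23,412 → take DB $29,798. Book value $109,263.
Year 4: DB = ⌊$109,263 × 150%/7⌋ = $23,413; SL = ⌊$87,263/4⌋ = $21,815 → take DB $23,413. Book value $85,850.
Year 5: DB = ⌊$85,850 × 150%/7⌋ = $18,396; SL = ⌊$63,850/3⌋ = $21,283 → take SL $21,283. Book value $64,567.
Year 6: DB = ⌊$64,567 × 150%/7⌋ = $13,835; SL = ⌊$42,567/2⌋ = $21,283 → take SL $21,283. Book value $43,284.
Year 7 (final): $43,284 − $22,000 = $21,284. Book value $22,000.

$48,268; $37,925; $29,798; $23,413; $21,283; $21,283; $21,284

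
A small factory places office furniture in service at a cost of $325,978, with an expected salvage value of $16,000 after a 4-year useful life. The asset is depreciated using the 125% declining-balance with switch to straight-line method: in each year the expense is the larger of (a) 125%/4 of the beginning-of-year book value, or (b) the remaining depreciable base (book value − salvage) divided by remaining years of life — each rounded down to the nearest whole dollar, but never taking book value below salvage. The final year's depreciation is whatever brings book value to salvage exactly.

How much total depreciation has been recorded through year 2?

Depreciable base = $325,978 − $16,000 = $309,978.
Year 1: DB = ⌊$325,978 × 125%/4⌋ = $101,868; SL = ⌊$309,978/4⌋ = $77,494 → take DB $101,868. Book value $224,110.
Year 2: DB = ⌊$224,110 × 125%/4⌋ = $70,034; SL = ⌊$208,110/3⌋ = $69,370 → take DB $70,034. Book value $154,076.
Accumulated through year 2 = $325,978 − $154,076 = $171,902.

$171,902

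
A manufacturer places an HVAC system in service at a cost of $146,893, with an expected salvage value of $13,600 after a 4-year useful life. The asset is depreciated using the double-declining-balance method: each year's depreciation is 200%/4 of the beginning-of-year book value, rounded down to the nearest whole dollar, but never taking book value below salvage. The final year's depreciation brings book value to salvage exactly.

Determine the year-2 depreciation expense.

$36,723

Depreciable base = $146,893 − $13,600 = $133,293.
Year 1: ⌊$146,893 × 200%/4⌋ = $73,446. Book value $73,447.
Year 2: ⌊$73,447 × 200%/4⌋ = $36,723. Book value $36,724.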